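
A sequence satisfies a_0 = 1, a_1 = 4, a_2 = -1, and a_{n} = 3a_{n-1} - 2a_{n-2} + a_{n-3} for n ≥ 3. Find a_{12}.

The ordinary generating function has denominator 1 - 3z + 2z^2 - z^3.
Iterating the recurrence: a_0,…,a_{12} = 1, 4, -1, -10, -24, -53, -121, -281, -654, -1521, -3536, -8220, -19109.

-19109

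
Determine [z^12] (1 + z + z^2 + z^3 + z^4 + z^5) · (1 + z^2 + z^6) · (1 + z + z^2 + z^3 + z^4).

(1 + z + z^2 + z^3 + z^4 + z^5) has coefficients 1,1,1,1,1,1 for degrees 0…5.
(1 + z^2 + z^6) has coefficients 1,0,1,0,0,0,1,0,0,0,0,0,0 for degrees 0…12.
Finally multiplying by (1 + z + z^2 + z^3 + z^4), the product of all factors after the first has coefficients 1,1,2,2,2,1,2,1,1,1,1,0,0 for degrees 0…12.
[z^12] = 1·0 + 1·0 + 1·1 + 1·1 + 1·1 + 1·1 = 4.

4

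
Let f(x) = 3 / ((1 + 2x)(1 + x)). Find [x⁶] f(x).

Partial fractions give a closed form: a_n = (6)·(-2)^n + (-3)·(-1)^n.
At n = 6: a_6 = 381.

381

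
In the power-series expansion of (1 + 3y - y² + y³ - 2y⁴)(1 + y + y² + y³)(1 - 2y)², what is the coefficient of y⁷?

-6

(1 + 3y - y² + y³ - 2y⁴) has coefficients 1,3,-1,1,-2 for degrees 0…4.
(1 + y + y² + y³) has coefficients 1,1,1,1,0,0,0,0 for degrees 0…7.
Finally multiplying by (1 - 2y)², the product of all factors after the first has coefficients 1,-3,1,1,0,4,0,0 for degrees 0…7.
[y⁷] = 1·0 + 3·0 − 1·4 + 1·0 − 2·1 = -6.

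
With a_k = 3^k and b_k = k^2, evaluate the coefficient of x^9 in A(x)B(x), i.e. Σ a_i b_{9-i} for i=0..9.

29469

Write out a_i and b_{9-i} for i = 0,…,9 and sum the products.
Σ = 1·81 + 3·64 + 9·49 + 27·36 + 81·25 + 243·16 + 729·9 + 2187·4 + 6561·1 + 19683·0 = 29469.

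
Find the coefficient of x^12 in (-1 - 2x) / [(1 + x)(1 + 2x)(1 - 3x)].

Partial fractions give a closed form: a_n = (-1/4)·(-1)^n + (-3/4)·3^n.
At n = 12: a_12 = -398581.

-398581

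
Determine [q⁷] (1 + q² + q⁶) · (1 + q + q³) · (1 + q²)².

5

(1 + q² + q⁶) has coefficients 1,0,1,0,0,0,1 for degrees 0…6.
(1 + q + q³) has coefficients 1,1,0,1,0,0,0,0 for degrees 0…7.
Finally multiplying by (1 + q²)², the product of all factors after the first has coefficients 1,1,2,3,1,3,0,1 for degrees 0…7.
[q⁷] = 1·1 + 1·3 + 1·1 = 5.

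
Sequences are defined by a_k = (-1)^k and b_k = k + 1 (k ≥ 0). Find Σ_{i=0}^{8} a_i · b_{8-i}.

5

The convolution is the x^8 coefficient of A(x)B(x).
Σ = 1·9 − 1·8 + 1·7 − 1·6 + 1·5 − 1·4 + 1·3 − 1·2 + 1·1 = 5.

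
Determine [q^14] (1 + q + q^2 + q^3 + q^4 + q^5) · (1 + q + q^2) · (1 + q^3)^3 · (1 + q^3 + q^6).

33

(1 + q + q^2 + q^3 + q^4 + q^5) has coefficients 1,1,1,1,1,1 for degrees 0…5.
(1 + q + q^2) has coefficients 1,1,1,0,0,0,0,0,0,0,0,0,0,0,0 for degrees 0…14.
Multiplying by (1 + q^3)^3 gives running coefficients 1,1,1,3,3,3,3,3,3,1,1,1,0,0,0 for degrees 0…14.
Finally multiplying by (1 + q^3 + q^6), the product of all factors after the first has coefficients 1,1,1,4,4,4,7,7,7,7,7,7,4,4,4 for degrees 0…14.
[q^14] = 1·4 + 1·4 + 1·4 + 1·7 + 1·7 + 1·7 = 33.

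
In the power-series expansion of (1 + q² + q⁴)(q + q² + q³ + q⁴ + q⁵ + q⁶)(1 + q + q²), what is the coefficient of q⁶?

8

(1 + q² + q⁴) has coefficients 1,0,1,0,1 for degrees 0…4.
(q + q² + q³ + q⁴ + q⁵ + q⁶) has coefficients 0,1,1,1,1,1,1 for degrees 0…6.
Finally multiplying by (1 + q + q²), the product of all factors after the first has coefficients 0,1,2,3,3,3,3 for degrees 0…6.
[q⁶] = 1·3 + 1·3 + 1·2 = 8.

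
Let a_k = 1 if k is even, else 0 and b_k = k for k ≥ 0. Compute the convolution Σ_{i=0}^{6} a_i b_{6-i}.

12

This is [x^6] in the product of the two ordinary generating functions.
Σ = 1·6 + 0·5 + 1·4 + 0·3 + 1·2 + 0·1 + 1·0 = 12.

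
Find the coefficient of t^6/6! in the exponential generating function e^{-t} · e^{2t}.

The EGF product rule gives c_6 = Σ_{k_1+k_2=6} C(6; k_1,k_2) · ∏ g_i(k_i), where e^{-t} gives (-1)^k; e^{2t} gives (2)^k.
g_1(k) for k = 0…6: 1, -1, 1, -1, 1, -1, 1.
g_2(k) for k = 0…6: 1, 2, 4, 8, 16, 32, 64.
c_6 = Σ_k C(6,k)·g_1(k)·g_2(6−k) = 1·1·64 + 6·(-1)·32 + 15·1·16 + 20·(-1)·8 + 15·1·4 + 6·(-1)·2 + 1·1·1 = 64 − 192 + 240 − 160 + 60 − 12 + 1 = 1.

1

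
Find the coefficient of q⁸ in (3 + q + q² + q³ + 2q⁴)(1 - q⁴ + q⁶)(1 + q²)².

(3 + q + q² + q³ + 2q⁴) has coefficients 3,1,1,1,2 for degrees 0…4.
(1 - q⁴ + q⁶) has coefficients 1,0,0,0,-1,0,1,0,0 for degrees 0…8.
Finally multiplying by (1 + q²)², the product of all factors after the first has coefficients 1,0,2,0,0,0,-1,0,1 for degrees 0…8.
[q⁸] = 3·1 + 1·0 + 1·(-1) + 1·0 + 2·0 = 2.

2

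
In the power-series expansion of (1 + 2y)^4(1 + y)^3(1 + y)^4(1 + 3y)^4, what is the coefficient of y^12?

(1 + 2y)^4 has coefficients 1,8,24,32,16 for degrees 0…4.
(1 + y)^3 has coefficients 1,3,3,1,0,0,0,0,0,0,0,0,0 for degrees 0…12.
Multiplying by (1 + y)^4 gives running coefficients 1,7,21,35,35,21,7,1,0,0,0,0,0 for degrees 0…12.
Finally multiplying by (1 + 3y)^4, the product of all factors after the first has coefficients 1,19,159,773,2426,5166,7630,7834,5493,2511,675,81,0 for degrees 0…12.
[y^12] = 1·0 + 8·81 + 24·675 + 32·2511 + 16·5493 = 185088.

185088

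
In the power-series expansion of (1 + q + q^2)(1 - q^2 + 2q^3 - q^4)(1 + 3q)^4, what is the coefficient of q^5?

136

(1 + q + q^2) has coefficients 1,1,1 for degrees 0…2.
(1 - q^2 + 2q^3 - q^4) has coefficients 1,0,-1,2,-1,0 for degrees 0…5.
Finally multiplying by (1 + 3q)^4, the product of all factors after the first has coefficients 1,12,53,98,50,-12 for degrees 0…5.
[q^5] = 1·(-12) + 1·50 + 1·98 = 136.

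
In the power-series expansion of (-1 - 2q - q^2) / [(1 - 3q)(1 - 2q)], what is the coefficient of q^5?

-1152

The denominator gives the recurrence a_n = 5a_(n−1) − 6a_(n−2) for n ≥ 3; the numerator fixes a_0 = -1, a_1 = -7, a_2 = -30.
Iterating: -1, -7, -30, -108, -360, -1152, so a_5 = -1152.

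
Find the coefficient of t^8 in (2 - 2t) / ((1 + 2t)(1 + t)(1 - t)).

Partial fractions give a closed form: a_n = (4)·(-2)^n + (-2)·(-1)^n.
At n = 8: a_8 = 1022.

1022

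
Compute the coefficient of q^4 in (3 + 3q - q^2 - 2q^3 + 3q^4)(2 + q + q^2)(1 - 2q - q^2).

3

(3 + 3q - q^2 - 2q^3 + 3q^4) has coefficients 3,3,-1,-2,3 for degrees 0…4.
(2 + q + q^2) has coefficients 2,1,1,0,0 for degrees 0…4.
Finally multiplying by (1 - 2q - q^2), the product of all factors after the first has coefficients 2,-3,-3,-3,-1 for degrees 0…4.
[q^4] = 3·(-1) + 3·(-3) − 1·(-3) − 2·(-3) + 3·2 = 3.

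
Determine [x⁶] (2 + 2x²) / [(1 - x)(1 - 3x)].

2428

The denominator gives the recurrence a_n = 4a_(n−1) − 3a_(n−2) for n ≥ 3; the numerator fixes a_0 = 2, a_1 = 8, a_2 = 28.
Iterating: 2, 8, 28, 88, 268, 808, 2428, so a_6 = 2428.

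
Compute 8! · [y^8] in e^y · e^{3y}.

65536

The EGF product rule gives c_8 = Σ_{k_1+k_2=8} C(8; k_1,k_2) · ∏ g_i(k_i), where e^y gives (1)^k; e^{3y} gives (3)^k.
g_1(k) for k = 0…8: 1, 1, 1, 1, 1, 1, 1, 1, 1.
g_2(k) for k = 0…8: 1, 3, 9, 27, 81, 243, 729, 2187, 6561.
c_8 = Σ_k C(8,k)·g_1(k)·g_2(8−k) = 1·1·6561 + 8·1·2187 + 28·1·729 + 56·1·243 + 70·1·81 + 56·1·27 + 28·1·9 + 8·1·3 + 1·1·1 = 6561 + 17496 + 20412 + 13608 + 5670 + 1512 + 252 + 24 + 1 = 65536.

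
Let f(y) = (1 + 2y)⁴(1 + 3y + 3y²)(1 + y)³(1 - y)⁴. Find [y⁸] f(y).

416

(1 + 2y)⁴ has coefficients 1,8,24,32,16 for degrees 0…4.
(1 + 3y + 3y²) has coefficients 1,3,3,0,0,0,0,0,0 for degrees 0…8.
Multiplying by (1 + y)³ gives running coefficients 1,6,15,19,12,3,0,0,0 for degrees 0…8.
Finally multiplying by (1 - y)⁴, the product of all factors after the first has coefficients 1,2,-3,-9,3,15,-1,-11,0 for degrees 0…8.
[y⁸] = 1·0 + 8·(-11) + 24·(-1) + 32·15 + 16·3 = 416.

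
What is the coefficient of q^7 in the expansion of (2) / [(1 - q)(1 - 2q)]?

Partial fractions give a closed form: a_n = (-2)·1^n + (4)·2^n.
At n = 7: a_7 = 510.

510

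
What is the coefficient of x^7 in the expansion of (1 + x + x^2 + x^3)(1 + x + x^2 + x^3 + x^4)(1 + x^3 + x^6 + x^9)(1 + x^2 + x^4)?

18

(1 + x + x^2 + x^3) has coefficients 1,1,1,1 for degrees 0…3.
(1 + x + x^2 + x^3 + x^4) has coefficients 1,1,1,1,1,0,0,0 for degrees 0…7.
Multiplying by (1 + x^3 + x^6 + x^9) gives running coefficients 1,1,1,2,2,1,2,2 for degrees 0…7.
Finally multiplying by (1 + x^2 + x^4), the product of all factors after the first has coefficients 1,1,2,3,4,4,5,5 for degrees 0…7.
[x^7] = 1·5 + 1·5 + 1·4 + 1·4 = 18.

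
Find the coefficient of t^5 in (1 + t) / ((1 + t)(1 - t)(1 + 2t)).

-21

Partial fractions give a closed form: a_n = (1/3)·1^n + (2/3)·(-2)^n.
At n = 5: a_5 = -21.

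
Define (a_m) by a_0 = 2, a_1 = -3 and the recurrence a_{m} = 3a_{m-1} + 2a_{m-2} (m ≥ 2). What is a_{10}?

The ordinary generating function has denominator 1 - 3y - 2y^2.
Iterating the recurrence: a_0,…,a_{10} = 2, -3, -5, -21, -73, -261, -929, -3309, -11785, -41973, -149489.

-149489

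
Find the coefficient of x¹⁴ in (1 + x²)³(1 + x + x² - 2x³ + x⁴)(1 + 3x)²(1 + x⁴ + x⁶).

(1 + x²)³ has coefficients 1,0,3,0,3,0,1 for degrees 0…6.
(1 + x + x² - 2x³ + x⁴) has coefficients 1,1,1,-2,1,0,0,0,0,0,0,0,0,0,0 for degrees 0…14.
Multiplying by (1 + 3x)² gives running coefficients 1,7,16,13,-2,-12,9,0,0,0,0,0,0,0,0 for degrees 0…14.
Finally multiplying by (1 + x⁴ + x⁶), the product of all factors after the first has coefficients 1,7,16,13,-1,-5,26,20,14,1,7,-12,9,0,0 for degrees 0…14.
[x¹⁴] = 1·0 + 3·9 + 3·7 + 1·14 = 62.

62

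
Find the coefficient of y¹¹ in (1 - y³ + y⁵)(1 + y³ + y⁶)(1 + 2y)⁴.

9

(1 - y³ + y⁵) has coefficients 1,0,0,-1,0,1 for degrees 0…5.
(1 + y³ + y⁶) has coefficients 1,0,0,1,0,0,1,0,0,0,0,0 for degrees 0…11.
Finally multiplying by (1 + 2y)⁴, the product of all factors after the first has coefficients 1,8,24,33,24,24,33,24,24,32,16,0 for degrees 0…11.
[y¹¹] = 1·0 − 1·24 + 1·33 = 9.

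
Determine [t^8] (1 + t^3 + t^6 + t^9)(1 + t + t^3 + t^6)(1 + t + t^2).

4

(1 + t^3 + t^6 + t^9) has coefficients 1,0,0,1,0,0,1,0,0 for degrees 0…8.
(1 + t + t^3 + t^6) has coefficients 1,1,0,1,0,0,1,0,0 for degrees 0…8.
Finally multiplying by (1 + t + t^2), the product of all factors after the first has coefficients 1,2,2,2,1,1,1,1,1 for degrees 0…8.
[t^8] = 1·1 + 1·1 + 1·2 = 4.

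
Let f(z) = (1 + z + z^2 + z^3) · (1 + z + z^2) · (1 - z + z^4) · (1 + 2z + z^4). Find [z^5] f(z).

(1 + z + z^2 + z^3) has coefficients 1,1,1,1 for degrees 0…3.
(1 + z + z^2) has coefficients 1,1,1,0,0,0 for degrees 0…5.
Multiplying by (1 - z + z^4) gives running coefficients 1,0,0,-1,1,1 for degrees 0…5.
Finally multiplying by (1 + 2z + z^4), the product of all factors after the first has coefficients 1,2,0,-1,0,3 for degrees 0…5.
[z^5] = 1·3 + 1·0 + 1·(-1) + 1·0 = 2.

2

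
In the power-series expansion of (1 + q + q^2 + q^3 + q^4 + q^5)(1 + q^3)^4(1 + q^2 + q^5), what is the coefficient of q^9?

(1 + q + q^2 + q^3 + q^4 + q^5) has coefficients 1,1,1,1,1,1 for degrees 0…5.
(1 + q^3)^4 has coefficients 1,0,0,4,0,0,6,0,0,4 for degrees 0…9.
Finally multiplying by (1 + q^2 + q^5), the product of all factors after the first has coefficients 1,0,1,4,0,5,6,0,10,4 for degrees 0…9.
[q^9] = 1·4 + 1·10 + 1·0 + 1·6 + 1·5 + 1·0 = 25.

25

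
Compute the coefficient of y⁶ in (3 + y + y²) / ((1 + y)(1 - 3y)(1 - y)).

2824

The denominator gives the recurrence a_n = 3a_(n−1) + a_(n−2) − 3a_(n−3) for n ≥ 3; the numerator fixes a_0 = 3, a_1 = 10, a_2 = 34.
Iterating: 3, 10, 34, 103, 313, 940, 2824, so a_6 = 2824.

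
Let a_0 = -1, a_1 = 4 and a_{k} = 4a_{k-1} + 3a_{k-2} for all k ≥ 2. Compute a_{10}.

The ordinary generating function has denominator 1 - 4q - 3q^2.
Iterating the recurrence: a_0,…,a_{10} = -1, 4, 13, 64, 295, 1372, 6373, 29608, 137551, 639028, 2968765.

2968765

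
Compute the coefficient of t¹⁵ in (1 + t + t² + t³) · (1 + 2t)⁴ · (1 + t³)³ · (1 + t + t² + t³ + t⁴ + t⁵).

1003

(1 + t + t² + t³) has coefficients 1,1,1,1 for degrees 0…3.
(1 + 2t)⁴ has coefficients 1,8,24,32,16,0,0,0,0,0,0,0,0,0,0,0 for degrees 0…15.
Multiplying by (1 + t³)³ gives running coefficients 1,8,24,35,40,72,99,72,72,97,56,24,32,16,0,0 for degrees 0…15.
Finally multiplying by (1 + t + t² + t³ + t⁴ + t⁵), the product of all factors after the first has coefficients 1,9,33,68,108,180,278,342,390,452,468,420,353,297,225,128 for degrees 0…15.
[t¹⁵] = 1·128 + 1·225 + 1·297 + 1·353 = 1003.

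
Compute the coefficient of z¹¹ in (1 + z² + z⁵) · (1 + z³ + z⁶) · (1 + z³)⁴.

(1 + z² + z⁵) has coefficients 1,0,1,0,0,1 for degrees 0…5.
(1 + z³ + z⁶) has coefficients 1,0,0,1,0,0,1,0,0,0,0,0 for degrees 0…11.
Finally multiplying by (1 + z³)⁴, the product of all factors after the first has coefficients 1,0,0,5,0,0,11,0,0,14,0,0 for degrees 0…11.
[z¹¹] = 1·0 + 1·14 + 1·11 = 25.

25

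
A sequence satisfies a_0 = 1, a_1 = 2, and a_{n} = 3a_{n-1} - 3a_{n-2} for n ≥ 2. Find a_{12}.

729

The ordinary generating function has denominator 1 - 3q + 3q^2.
Iterating the recurrence: a_0,…,a_{12} = 1, 2, 3, 3, 0, -9, -27, -54, -81, -81, 0, 243, 729.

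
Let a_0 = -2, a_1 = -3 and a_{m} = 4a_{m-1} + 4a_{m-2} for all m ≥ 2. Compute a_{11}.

-27376640

The ordinary generating function has denominator 1 - 4t - 4t^2.
Iterating the recurrence: a_0,…,a_{11} = -2, -3, -20, -92, -448, -2160, -10432, -50368, -243200, -1174272, -5669888, -27376640.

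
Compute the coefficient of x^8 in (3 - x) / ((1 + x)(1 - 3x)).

The denominator gives the recurrence a_n = 2a_(n−1) + 3a_(n−2) for n ≥ 2; the numerator fixes a_0 = 3, a_1 = 5.
Iterating: 3, 5, 19, 53, 163, 485, 1459, 4373, 13123, so a_8 = 13123.

13123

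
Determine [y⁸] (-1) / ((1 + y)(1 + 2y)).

Partial fractions give a closed form: a_n = (1)·(-1)^n + (-2)·(-2)^n.
At n = 8: a_8 = -511.

-511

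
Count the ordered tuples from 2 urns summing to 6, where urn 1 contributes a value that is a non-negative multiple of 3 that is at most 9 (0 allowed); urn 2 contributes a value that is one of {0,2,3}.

The generating function for the choices is (1 + y^3 + y^6 + y^9)·(1 + y^2 + y^3); the count is [y^6].
(1 + y^3 + y^6 + y^9) has coefficients 1,0,0,1,0,0,1 for degrees 0…6.
(1 + y^2 + y^3) has coefficients 1,0,1,1,0,0,0 for degrees 0…6.
[y^6] = 1·0 + 1·1 + 1·1 = 2.

2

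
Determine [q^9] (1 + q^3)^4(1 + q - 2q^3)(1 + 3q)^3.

100

(1 + q^3)^4 has coefficients 1,0,0,4,0,0,6,0,0,4 for degrees 0…9.
(1 + q - 2q^3) has coefficients 1,1,0,-2,0,0,0,0,0,0 for degrees 0…9.
Finally multiplying by (1 + 3q)^3, the product of all factors after the first has coefficients 1,10,36,52,9,-54,-54,0,0,0 for degrees 0…9.
[q^9] = 1·0 + 4·(-54) + 6·52 + 4·1 = 100.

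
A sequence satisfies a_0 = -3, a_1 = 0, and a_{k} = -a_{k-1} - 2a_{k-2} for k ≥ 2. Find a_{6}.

-6

The ordinary generating function has denominator 1 + y + 2y^2.
Iterating the recurrence: a_0,…,a_{6} = -3, 0, 6, -6, -6, 18, -6.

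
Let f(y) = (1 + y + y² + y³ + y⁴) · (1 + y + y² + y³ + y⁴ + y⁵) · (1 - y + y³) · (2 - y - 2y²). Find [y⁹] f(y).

-6

(1 + y + y² + y³ + y⁴) has coefficients 1,1,1,1,1 for degrees 0…4.
(1 + y + y² + y³ + y⁴ + y⁵) has coefficients 1,1,1,1,1,1,0,0,0,0 for degrees 0…9.
Multiplying by (1 - y + y³) gives running coefficients 1,0,0,1,1,1,0,1,1,0 for degrees 0…9.
Finally multiplying by (2 - y - 2y²), the product of all factors after the first has coefficients 2,-1,-2,2,1,-1,-3,0,1,-3 for degrees 0…9.
[y⁹] = 1·(-3) + 1·1 + 1·0 + 1·(-3) + 1·(-1) = -6.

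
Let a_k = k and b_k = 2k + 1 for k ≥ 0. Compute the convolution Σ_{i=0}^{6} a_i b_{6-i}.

91

This is [x^6] in the product of the two ordinary generating functions.
Σ = 0·13 + 1·11 + 2·9 + 3·7 + 4·5 + 5·3 + 6·1 = 91.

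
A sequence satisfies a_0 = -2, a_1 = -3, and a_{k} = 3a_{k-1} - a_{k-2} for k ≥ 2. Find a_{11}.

-39603

The ordinary generating function has denominator 1 - 3x + x^2.
Iterating the recurrence: a_0,…,a_{11} = -2, -3, -7, -18, -47, -123, -322, -843, -2207, -5778, -15127, -39603.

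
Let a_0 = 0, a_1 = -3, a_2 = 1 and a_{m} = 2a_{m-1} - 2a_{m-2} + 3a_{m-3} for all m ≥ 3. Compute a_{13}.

717

The ordinary generating function has denominator 1 - 2z + 2z^2 - 3z^3.
Iterating the recurrence: a_0,…,a_{13} = 0, -3, 1, 8, 5, -3, 8, 37, 49, 48, 109, 269, 464, 717.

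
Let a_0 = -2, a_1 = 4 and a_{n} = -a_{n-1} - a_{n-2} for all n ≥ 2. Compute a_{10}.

4

The ordinary generating function has denominator 1 + x + x^2.
Iterating the recurrence: a_0,…,a_{10} = -2, 4, -2, -2, 4, -2, -2, 4, -2, -2, 4.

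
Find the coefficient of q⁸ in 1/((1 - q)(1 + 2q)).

171

Partial fractions give a closed form: a_n = (1/3)·1^n + (2/3)·(-2)^n.
At n = 8: a_8 = 171.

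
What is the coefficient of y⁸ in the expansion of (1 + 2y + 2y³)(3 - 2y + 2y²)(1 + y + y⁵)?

10

(1 + 2y + 2y³) has coefficients 1,2,0,2 for degrees 0…3.
(3 - 2y + 2y²) has coefficients 3,-2,2,0,0,0,0,0,0 for degrees 0…8.
Finally multiplying by (1 + y + y⁵), the product of all factors after the first has coefficients 3,1,0,2,0,3,-2,2,0 for degrees 0…8.
[y⁸] = 1·0 + 2·2 + 2·3 = 10.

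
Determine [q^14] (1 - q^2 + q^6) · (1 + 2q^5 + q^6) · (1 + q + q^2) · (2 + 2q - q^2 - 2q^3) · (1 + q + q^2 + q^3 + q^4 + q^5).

(1 - q^2 + q^6) has coefficients 1,0,-1,0,0,0,1 for degrees 0…6.
(1 + 2q^5 + q^6) has coefficients 1,0,0,0,0,2,1,0,0,0,0,0,0,0,0 for degrees 0…14.
Multiplying by (1 + q + q^2) gives running coefficients 1,1,1,0,0,2,3,3,1,0,0,0,0,0,0 for degrees 0…14.
Multiplying by (2 + 2q - q^2 - 2q^3) gives running coefficients 2,4,3,-1,-3,2,10,10,1,-7,-7,-2,0,0,0 for degrees 0…14.
Finally multiplying by (1 + q + q^2 + q^3 + q^4 + q^5), the product of all factors after the first has coefficients 2,6,9,8,5,7,15,21,19,13,9,5,-5,-15,-16 for degrees 0…14.
[q^14] = 1·(-16) − 1·(-5) + 1·19 = 8.

8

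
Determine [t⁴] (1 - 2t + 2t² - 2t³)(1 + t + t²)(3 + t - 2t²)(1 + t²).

(1 - 2t + 2t² - 2t³) has coefficients 1,-2,2,-2 for degrees 0…3.
(1 + t + t²) has coefficients 1,1,1,0,0 for degrees 0…4.
Multiplying by (3 + t - 2t²) gives running coefficients 3,4,2,-1,-2 for degrees 0…4.
Finally multiplying by (1 + t²), the product of all factors after the first has coefficients 3,4,5,3,0 for degrees 0…4.
[t⁴] = 1·0 − 2·3 + 2·5 − 2·4 = -4.

-4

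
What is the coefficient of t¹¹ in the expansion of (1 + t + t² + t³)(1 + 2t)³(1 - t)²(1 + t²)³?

7

(1 + t + t² + t³) has coefficients 1,1,1,1 for degrees 0…3.
(1 + 2t)³ has coefficients 1,6,12,8,0,0,0,0,0,0,0,0 for degrees 0…11.
Multiplying by (1 - t)² gives running coefficients 1,4,1,-10,-4,8,0,0,0,0,0,0 for degrees 0…11.
Finally multiplying by (1 + t²)³, the product of all factors after the first has coefficients 1,4,4,2,2,-10,-8,-2,-11,14,-4,8 for degrees 0…11.
[t¹¹] = 1·8 + 1·(-4) + 1·14 + 1·(-11) = 7.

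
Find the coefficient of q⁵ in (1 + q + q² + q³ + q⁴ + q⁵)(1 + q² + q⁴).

3

(1 + q + q² + q³ + q⁴ + q⁵) has coefficients 1,1,1,1,1,1 for degrees 0…5.
(1 + q² + q⁴) has coefficients 1,0,1,0,1,0 for degrees 0…5.
[q⁵] = 1·0 + 1·1 + 1·0 + 1·1 + 1·0 + 1·1 = 3.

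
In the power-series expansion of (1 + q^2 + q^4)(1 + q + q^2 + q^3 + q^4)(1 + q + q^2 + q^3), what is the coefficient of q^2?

4

(1 + q^2 + q^4) has coefficients 1,0,1 for degrees 0…2.
(1 + q + q^2 + q^3 + q^4) has coefficients 1,1,1 for degrees 0…2.
Finally multiplying by (1 + q + q^2 + q^3), the product of all factors after the first has coefficients 1,2,3 for degrees 0…2.
[q^2] = 1·3 + 1·1 = 4.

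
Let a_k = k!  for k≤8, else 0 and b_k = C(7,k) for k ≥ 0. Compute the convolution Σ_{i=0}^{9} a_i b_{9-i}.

The convolution is the x^9 coefficient of A(x)B(x).
Σ = 1·0 + 1·0 + 2·1 + 6·7 + 24·21 + 120·35 + 720·35 + 5040·21 + 40320·7 + 0·1 = 418028.

418028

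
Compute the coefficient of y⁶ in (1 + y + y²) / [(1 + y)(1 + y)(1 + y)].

The denominator gives the recurrence a_n = −3a_(n−1) − 3a_(n−2) − a_(n−3) for n ≥ 3; the numerator fixes a_0 = 1, a_1 = -2, a_2 = 4.
Iterating: 1, -2, 4, -7, 11, -16, 22, so a_6 = 22.

22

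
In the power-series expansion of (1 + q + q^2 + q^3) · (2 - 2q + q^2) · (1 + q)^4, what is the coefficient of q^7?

(1 + q + q^2 + q^3) has coefficients 1,1,1,1 for degrees 0…3.
(2 - 2q + q^2) has coefficients 2,-2,1,0,0,0,0,0 for degrees 0…7.
Finally multiplying by (1 + q)^4, the product of all factors after the first has coefficients 2,6,5,0,0,2,1,0 for degrees 0…7.
[q^7] = 1·0 + 1·1 + 1·2 + 1·0 = 3.

3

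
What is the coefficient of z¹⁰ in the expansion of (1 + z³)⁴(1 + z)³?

12

(1 + z³)⁴ has coefficients 1,0,0,4,0,0,6,0,0,4,0 for degrees 0…10.
(1 + z)³ has coefficients 1,3,3,1,0,0,0,0,0,0,0 for degrees 0…10.
[z¹⁰] = 1·0 + 4·0 + 6·0 + 4·3 = 12.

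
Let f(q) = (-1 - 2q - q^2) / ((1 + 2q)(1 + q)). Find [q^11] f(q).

The denominator gives the recurrence a_n = −3a_(n−1) − 2a_(n−2) for n ≥ 3; the numerator fixes a_0 = -1, a_1 = 1, a_2 = -2.
Iterating: -1, 1, -2, 4, -8, 16, -32, 64, -128, 256, -512, 1024, so a_11 = 1024.

1024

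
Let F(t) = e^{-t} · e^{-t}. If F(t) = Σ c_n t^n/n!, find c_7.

-128

The EGF product rule gives c_7 = Σ_{k_1+k_2=7} C(7; k_1,k_2) · ∏ g_i(k_i), where e^{-t} gives (-1)^k; e^{-t} gives (-1)^k.
g_1(k) for k = 0…7: 1, -1, 1, -1, 1, -1, 1, -1.
g_2(k) for k = 0…7: 1, -1, 1, -1, 1, -1, 1, -1.
c_7 = Σ_k C(7,k)·g_1(k)·g_2(7−k) = 1·1·(-1) + 7·(-1)·1 + 21·1·(-1) + 35·(-1)·1 + 35·1·(-1) + 21·(-1)·1 + 7·1·(-1) + 1·(-1)·1 = −1 − 7 − 21 − 35 − 35 − 21 − 7 − 1 = -128.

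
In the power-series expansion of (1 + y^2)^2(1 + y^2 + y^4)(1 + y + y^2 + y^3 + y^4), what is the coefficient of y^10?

(1 + y^2)^2 has coefficients 1,0,2,0,1 for degrees 0…4.
(1 + y^2 + y^4) has coefficients 1,0,1,0,1,0,0,0,0,0,0 for degrees 0…10.
Finally multiplying by (1 + y + y^2 + y^3 + y^4), the product of all factors after the first has coefficients 1,1,2,2,3,2,2,1,1,0,0 for degrees 0…10.
[y^10] = 1·0 + 2·1 + 1·2 = 4.

4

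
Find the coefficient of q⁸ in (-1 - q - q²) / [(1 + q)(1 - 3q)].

The denominator gives the recurrence a_n = 2a_(n−1) + 3a_(n−2) for n ≥ 3; the numerator fixes a_0 = -1, a_1 = -3, a_2 = -10.
Iterating: -1, -3, -10, -29, -88, -263, -790, -2369, -7108, so a_8 = -7108.

-7108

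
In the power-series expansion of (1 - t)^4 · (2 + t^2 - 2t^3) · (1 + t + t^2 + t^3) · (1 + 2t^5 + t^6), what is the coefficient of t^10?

(1 - t)^4 has coefficients 1,-4,6,-4,1 for degrees 0…4.
(2 + t^2 - 2t^3) has coefficients 2,0,1,-2,0,0,0,0,0,0,0 for degrees 0…10.
Multiplying by (1 + t + t^2 + t^3) gives running coefficients 2,2,3,1,-1,-1,-2,0,0,0,0 for degrees 0…10.
Finally multiplying by (1 + 2t^5 + t^6), the product of all factors after the first has coefficients 2,2,3,1,-1,3,4,8,5,-1,-3 for degrees 0…10.
[t^10] = 1·(-3) − 4·(-1) + 6·5 − 4·8 + 1·4 = 3.

3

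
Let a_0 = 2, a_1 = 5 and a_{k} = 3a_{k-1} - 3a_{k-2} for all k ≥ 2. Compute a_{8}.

-243

The ordinary generating function has denominator 1 - 3x + 3x^2.
Iterating the recurrence: a_0,…,a_{8} = 2, 5, 9, 12, 9, -9, -54, -135, -243.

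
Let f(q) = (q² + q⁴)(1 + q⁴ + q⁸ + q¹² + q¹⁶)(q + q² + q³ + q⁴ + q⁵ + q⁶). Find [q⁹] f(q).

(q² + q⁴) has coefficients 0,0,1,0,1 for degrees 0…4.
(1 + q⁴ + q⁸ + q¹² + q¹⁶) has coefficients 1,0,0,0,1,0,0,0,1,0 for degrees 0…9.
Finally multiplying by (q + q² + q³ + q⁴ + q⁵ + q⁶), the product of all factors after the first has coefficients 0,1,1,1,1,2,2,1,1,2 for degrees 0…9.
[q⁹] = 1·1 + 1·2 = 3.

3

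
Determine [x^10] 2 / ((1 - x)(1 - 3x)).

177146

Partial fractions give a closed form: a_n = (-1)·1^n + (3)·3^n.
At n = 10: a_10 = 177146.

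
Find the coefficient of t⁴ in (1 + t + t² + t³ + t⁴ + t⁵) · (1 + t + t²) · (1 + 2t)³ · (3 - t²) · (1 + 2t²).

(1 + t + t² + t³ + t⁴ + t⁵) has coefficients 1,1,1,1,1 for degrees 0…4.
(1 + t + t²) has coefficients 1,1,1,0,0 for degrees 0…4.
Multiplying by (1 + 2t)³ gives running coefficients 1,7,19,26,20 for degrees 0…4.
Multiplying by (3 - t²) gives running coefficients 3,21,56,71,41 for degrees 0…4.
Finally multiplying by (1 + 2t²), the product of all factors after the first has coefficients 3,21,62,113,153 for degrees 0…4.
[t⁴] = 1·153 + 1·113 + 1·62 + 1·21 + 1·3 = 352.

352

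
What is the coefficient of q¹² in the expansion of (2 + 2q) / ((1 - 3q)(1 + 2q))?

851944

Partial fractions give a closed form: a_n = (8/5)·3^n + (2/5)·(-2)^n.
At n = 12: a_12 = 851944.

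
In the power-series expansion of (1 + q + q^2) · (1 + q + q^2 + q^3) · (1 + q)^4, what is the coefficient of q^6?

31

(1 + q + q^2) has coefficients 1,1,1 for degrees 0…2.
(1 + q + q^2 + q^3) has coefficients 1,1,1,1,0,0,0 for degrees 0…6.
Finally multiplying by (1 + q)^4, the product of all factors after the first has coefficients 1,5,11,15,15,11,5 for degrees 0…6.
[q^6] = 1·5 + 1·11 + 1·15 = 31.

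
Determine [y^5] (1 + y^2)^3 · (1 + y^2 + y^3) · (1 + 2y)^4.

(1 + y^2)^3 has coefficients 1,0,3,0,3,0 for degrees 0…5.
(1 + y^2 + y^3) has coefficients 1,0,1,1,0,0 for degrees 0…5.
Finally multiplying by (1 + 2y)^4, the product of all factors after the first has coefficients 1,8,25,41,48,56 for degrees 0…5.
[y^5] = 1·56 + 3·41 + 3·8 = 203.

203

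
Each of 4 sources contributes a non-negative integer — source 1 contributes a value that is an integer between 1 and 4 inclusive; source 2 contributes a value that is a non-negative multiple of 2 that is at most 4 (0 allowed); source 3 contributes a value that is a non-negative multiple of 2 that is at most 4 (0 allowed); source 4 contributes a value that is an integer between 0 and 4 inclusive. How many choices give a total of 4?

8

The generating function for the choices is (z + z^2 + z^3 + z^4)·(1 + z^2 + z^4)·(1 + z^2 + z^4)·(1 + z + z^2 + z^3 + z^4); the count is [z^4].
(z + z^2 + z^3 + z^4) has coefficients 0,1,1,1,1 for degrees 0…4.
(1 + z^2 + z^4) has coefficients 1,0,1,0,1 for degrees 0…4.
Multiplying by (1 + z^2 + z^4) gives running coefficients 1,0,2,0,3 for degrees 0…4.
Finally multiplying by (1 + z + z^2 + z^3 + z^4), the product of all factors after the first has coefficients 1,1,3,3,6 for degrees 0…4.
[z^4] = 1·3 + 1·3 + 1·1 + 1·1 = 8.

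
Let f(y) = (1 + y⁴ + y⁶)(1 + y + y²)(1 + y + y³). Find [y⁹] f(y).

3

(1 + y⁴ + y⁶) has coefficients 1,0,0,0,1,0,1 for degrees 0…6.
(1 + y + y²) has coefficients 1,1,1,0,0,0,0,0,0,0 for degrees 0…9.
Finally multiplying by (1 + y + y³), the product of all factors after the first has coefficients 1,2,2,2,1,1,0,0,0,0 for degrees 0…9.
[y⁹] = 1·0 + 1·1 + 1·2 = 3.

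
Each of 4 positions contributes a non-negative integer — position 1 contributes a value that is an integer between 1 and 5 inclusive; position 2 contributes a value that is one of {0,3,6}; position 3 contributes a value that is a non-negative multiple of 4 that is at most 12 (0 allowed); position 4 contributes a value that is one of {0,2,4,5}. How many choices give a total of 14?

The generating function for the choices is (q + q^2 + q^3 + q^4 + q^5)·(1 + q^3 + q^6)·(1 + q^4 + q^8 + q^12)·(1 + q^2 + q^4 + q^5); the count is [q^14].
(q + q^2 + q^3 + q^4 + q^5) has coefficients 0,1,1,1,1,1 for degrees 0…5.
(1 + q^3 + q^6) has coefficients 1,0,0,1,0,0,1,0,0,0,0,0,0,0,0 for degrees 0…14.
Multiplying by (1 + q^4 + q^8 + q^12) gives running coefficients 1,0,0,1,1,0,1,1,1,0,1,1,1,0,1 for degrees 0…14.
Finally multiplying by (1 + q^2 + q^4 + q^5), the product of all factors after the first has coefficients 1,0,1,1,2,2,2,2,4,2,3,3,4,2,3 for degrees 0…14.
[q^14] = 1·2 + 1·4 + 1·3 + 1·3 + 1·2 = 14.

14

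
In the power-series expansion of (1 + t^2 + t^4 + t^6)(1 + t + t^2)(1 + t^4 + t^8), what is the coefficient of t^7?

2

(1 + t^2 + t^4 + t^6) has coefficients 1,0,1,0,1,0,1 for degrees 0…6.
(1 + t + t^2) has coefficients 1,1,1,0,0,0,0,0 for degrees 0…7.
Finally multiplying by (1 + t^4 + t^8), the product of all factors after the first has coefficients 1,1,1,0,1,1,1,0 for degrees 0…7.
[t^7] = 1·0 + 1·1 + 1·0 + 1·1 = 2.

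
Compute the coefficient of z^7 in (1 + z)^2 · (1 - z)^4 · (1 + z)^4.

(1 + z)^2 has coefficients 1,2,1 for degrees 0…2.
(1 - z)^4 has coefficients 1,-4,6,-4,1,0,0,0 for degrees 0…7.
Finally multiplying by (1 + z)^4, the product of all factors after the first has coefficients 1,0,-4,0,6,0,-4,0 for degrees 0…7.
[z^7] = 1·0 + 2·(-4) + 1·0 = -8.

-8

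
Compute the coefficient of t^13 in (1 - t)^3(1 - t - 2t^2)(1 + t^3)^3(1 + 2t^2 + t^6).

-12

(1 - t)^3 has coefficients 1,-3,3,-1 for degrees 0…3.
(1 - t - 2t^2) has coefficients 1,-1,-2,0,0,0,0,0,0,0,0,0,0,0 for degrees 0…13.
Multiplying by (1 + t^3)^3 gives running coefficients 1,-1,-2,3,-3,-6,3,-3,-6,1,-1,-2,0,0 for degrees 0…13.
Finally multiplying by (1 + 2t^2 + t^6), the product of all factors after the first has coefficients 1,-1,0,1,-7,0,-2,-16,-2,-2,-16,-6,1,-7 for degrees 0…13.
[t^13] = 1·(-7) − 3·1 + 3·(-6) − 1·(-16) = -12.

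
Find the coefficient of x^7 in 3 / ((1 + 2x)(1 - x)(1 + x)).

-510

Partial fractions give a closed form: a_n = (4)·(-2)^n + (1/2)·1^n + (-3/2)·(-1)^n.
At n = 7: a_7 = -510.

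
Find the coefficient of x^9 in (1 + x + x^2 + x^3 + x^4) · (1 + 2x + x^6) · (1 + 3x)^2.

16

(1 + x + x^2 + x^3 + x^4) has coefficients 1,1,1,1,1 for degrees 0…4.
(1 + 2x + x^6) has coefficients 1,2,0,0,0,0,1,0,0,0 for degrees 0…9.
Finally multiplying by (1 + 3x)^2, the product of all factors after the first has coefficients 1,8,21,18,0,0,1,6,9,0 for degrees 0…9.
[x^9] = 1·0 + 1·9 + 1·6 + 1·1 + 1·0 = 16.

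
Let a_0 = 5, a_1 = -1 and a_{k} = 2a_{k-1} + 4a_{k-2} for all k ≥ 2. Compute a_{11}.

472064

The ordinary generating function has denominator 1 - 2x - 4x^2.
Iterating the recurrence: a_0,…,a_{11} = 5, -1, 18, 32, 136, 400, 1344, 4288, 13952, 45056, 145920, 472064.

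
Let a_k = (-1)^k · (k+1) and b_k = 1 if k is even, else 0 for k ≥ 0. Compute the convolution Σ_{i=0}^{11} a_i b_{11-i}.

-42

The convolution is the t^11 coefficient of A(t)B(t).
Σ = 1·0 − 2·1 + 3·0 − 4·1 + 5·0 − 6·1 + 7·0 − 8·1 + 9·0 − 10·1 + 11·0 − 12·1 = -42.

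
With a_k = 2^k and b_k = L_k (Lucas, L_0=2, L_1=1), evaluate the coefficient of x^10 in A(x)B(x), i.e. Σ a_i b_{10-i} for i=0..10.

Write out a_i and b_{10-i} for i = 0,…,10 and sum the products.
Σ = 1·123 + 2·76 + 4·47 + 8·29 + 16·18 + 32·11 + 64·7 + 128·4 + 256·3 + 512·1 + 1024·2 = 5623.

5623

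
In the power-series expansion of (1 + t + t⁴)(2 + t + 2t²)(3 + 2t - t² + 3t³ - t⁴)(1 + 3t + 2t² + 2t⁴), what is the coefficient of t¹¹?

(1 + t + t⁴) has coefficients 1,1,0,0,1 for degrees 0…4.
(2 + t + 2t²) has coefficients 2,1,2,0,0,0,0,0,0,0,0,0 for degrees 0…11.
Multiplying by (3 + 2t - t² + 3t³ - t⁴) gives running coefficients 6,7,6,9,-1,5,-2,0,0,0,0,0 for degrees 0…11.
Finally multiplying by (1 + 3t + 2t² + 2t⁴), the product of all factors after the first has coefficients 6,25,39,41,50,34,23,22,-6,10,-4,0 for degrees 0…11.
[t¹¹] = 1·0 + 1·(-4) + 1·22 = 18.

18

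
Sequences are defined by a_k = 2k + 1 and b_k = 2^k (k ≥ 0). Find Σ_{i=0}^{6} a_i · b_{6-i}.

The convolution is the t^6 coefficient of A(t)B(t).
Σ = 1·64 + 3·32 + 5·16 + 7·8 + 9·4 + 11·2 + 13·1 = 367.

367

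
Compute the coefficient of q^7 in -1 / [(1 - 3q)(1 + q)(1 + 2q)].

The denominator gives the recurrence a_n = 7a_(n−2) + 6a_(n−3) for n ≥ 3; the numerator fixes a_0 = -1, a_1 = 0, a_2 = -7.
Iterating: -1, 0, -7, -6, -49, -84, -379, -882, so a_7 = -882.

-882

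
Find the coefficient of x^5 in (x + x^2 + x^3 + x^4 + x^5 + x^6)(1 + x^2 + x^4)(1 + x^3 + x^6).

(x + x^2 + x^3 + x^4 + x^5 + x^6) has coefficients 0,1,1,1,1,1 for degrees 0…5.
(1 + x^2 + x^4) has coefficients 1,0,1,0,1,0 for degrees 0…5.
Finally multiplying by (1 + x^3 + x^6), the product of all factors after the first has coefficients 1,0,1,1,1,1 for degrees 0…5.
[x^5] = 1·1 + 1·1 + 1·1 + 1·0 + 1·1 = 4.

4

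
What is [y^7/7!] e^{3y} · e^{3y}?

279936

The EGF product rule gives c_7 = Σ_{k_1+k_2=7} C(7; k_1,k_2) · ∏ g_i(k_i), where e^{3y} gives (3)^k; e^{3y} gives (3)^k.
g_1(k) for k = 0…7: 1, 3, 9, 27, 81, 243, 729, 2187.
g_2(k) for k = 0…7: 1, 3, 9, 27, 81, 243, 729, 2187.
c_7 = Σ_k C(7,k)·g_1(k)·g_2(7−k) = 1·1·2187 + 7·3·729 + 21·9·243 + 35·27·81 + 35·81·27 + 21·243·9 + 7·729·3 + 1·2187·1 = 2187 + 15309 + 45927 + 76545 + 76545 + 45927 + 15309 + 2187 = 279936.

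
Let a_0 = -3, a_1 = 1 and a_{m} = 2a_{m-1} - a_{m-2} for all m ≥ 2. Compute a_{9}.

33

The ordinary generating function has denominator 1 - 2q + q^2.
Iterating the recurrence: a_0,…,a_{9} = -3, 1, 5, 9, 13, 17, 21, 25, 29, 33.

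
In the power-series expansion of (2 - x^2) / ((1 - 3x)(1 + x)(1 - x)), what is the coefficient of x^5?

Partial fractions give a closed form: a_n = (17/8)·3^n + (1/8)·(-1)^n + (-1/4)·1^n.
At n = 5: a_5 = 516.

516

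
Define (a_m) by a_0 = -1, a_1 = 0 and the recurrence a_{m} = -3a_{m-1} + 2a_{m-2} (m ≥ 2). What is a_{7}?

The ordinary generating function has denominator 1 + 3t - 2t^2.
Iterating the recurrence: a_0,…,a_{7} = -1, 0, -2, 6, -22, 78, -278, 990.

990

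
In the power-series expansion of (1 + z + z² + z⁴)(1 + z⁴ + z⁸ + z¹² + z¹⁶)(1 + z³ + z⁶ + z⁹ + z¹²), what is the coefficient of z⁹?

(1 + z + z² + z⁴) has coefficients 1,1,1,0,1 for degrees 0…4.
(1 + z⁴ + z⁸ + z¹² + z¹⁶) has coefficients 1,0,0,0,1,0,0,0,1,0 for degrees 0…9.
Finally multiplying by (1 + z³ + z⁶ + z⁹ + z¹²), the product of all factors after the first has coefficients 1,0,0,1,1,0,1,1,1,1 for degrees 0…9.
[z⁹] = 1·1 + 1·1 + 1·1 + 1·0 = 3.

3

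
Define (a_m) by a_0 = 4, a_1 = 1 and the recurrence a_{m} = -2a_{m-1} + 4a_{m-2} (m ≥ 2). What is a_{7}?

The ordinary generating function has denominator 1 + 2q - 4q^2.
Iterating the recurrence: a_0,…,a_{7} = 4, 1, 14, -24, 104, -304, 1024, -3264.

-3264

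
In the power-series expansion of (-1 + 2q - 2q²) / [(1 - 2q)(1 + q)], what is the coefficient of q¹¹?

The denominator gives the recurrence a_n = a_(n−1) + 2a_(n−2) for n ≥ 3; the numerator fixes a_0 = -1, a_1 = 1, a_2 = -3.
Iterating: -1, 1, -3, -1, -7, -9, -23, -41, -87, -169, -343, -681, so a_11 = -681.

-681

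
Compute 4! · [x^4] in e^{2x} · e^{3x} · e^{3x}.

The EGF product rule gives c_4 = Σ_{k_1+k_2+k_3=4} C(4; k_1,k_2,k_3) · ∏ g_i(k_i), where e^{2x} gives (2)^k; e^{3x} gives (3)^k; e^{3x} gives (3)^k.
g_1(k) for k = 0…4: 1, 2, 4, 8, 16.
g_2(k) for k = 0…4: 1, 3, 9, 27, 81.
g_3(k) for k = 0…4: 1, 3, 9, 27, 81.
First combine the last two factors: h(k) = Σ_j C(k,j)·g_2(j)·g_3(k−j) for k = 0…4: 1, 6, 36, 216, 1296.
c_4 = Σ_k C(4,k)·g_1(k)·h(4−k) = 1·1·1296 + 4·2·216 + 6·4·36 + 4·8·6 + 1·16·1 = 1296 + 1728 + 864 + 192 + 16 = 4096.

4096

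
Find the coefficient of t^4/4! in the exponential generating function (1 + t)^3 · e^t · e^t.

The EGF product rule gives c_4 = Σ_{k_1+k_2+k_3=4} C(4; k_1,k_2,k_3) · ∏ g_i(k_i), where (1+t)^3 gives the falling factorial (3)_k; e^t gives (1)^k; e^t gives (1)^k.
g_1(k) for k = 0…4: 1, 3, 6, 6, 0.
g_2(k) for k = 0…4: 1, 1, 1, 1, 1.
g_3(k) for k = 0…4: 1, 1, 1, 1, 1.
First combine the last two factors: h(k) = Σ_j C(k,j)·g_2(j)·g_3(k−j) for k = 0…4: 1, 2, 4, 8, 16.
c_4 = Σ_k C(4,k)·g_1(k)·h(4−k) = 1·1·16 + 4·3·8 + 6·6·4 + 4·6·2 = 16 + 96 + 144 + 48 = 304.

304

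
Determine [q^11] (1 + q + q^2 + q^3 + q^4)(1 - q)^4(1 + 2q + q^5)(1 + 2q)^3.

(1 + q + q^2 + q^3 + q^4) has coefficients 1,1,1,1,1 for degrees 0…4.
(1 - q)^4 has coefficients 1,-4,6,-4,1,0,0,0,0,0,0,0 for degrees 0…11.
Multiplying by (1 + 2q + q^5) gives running coefficients 1,-2,-2,8,-7,3,-4,6,-4,1,0,0 for degrees 0…11.
Finally multiplying by (1 + 2q)^3, the product of all factors after the first has coefficients 1,4,-2,-20,1,41,-6,-38,8,17,6,-20 for degrees 0…11.
[q^11] = 1·(-20) + 1·6 + 1·17 + 1·8 + 1·(-38) = -27.

-27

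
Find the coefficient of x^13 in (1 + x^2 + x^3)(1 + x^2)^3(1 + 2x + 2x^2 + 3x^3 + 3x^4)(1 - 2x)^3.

(1 + x^2 + x^3) has coefficients 1,0,1,1 for degrees 0…3.
(1 + x^2)^3 has coefficients 1,0,3,0,3,0,1,0,0,0,0,0,0,0 for degrees 0…13.
Multiplying by (1 + 2x + 2x^2 + 3x^3 + 3x^4) gives running coefficients 1,2,5,9,12,15,16,11,11,3,3,0,0,0 for degrees 0…13.
Finally multiplying by (1 - 2x)^3, the product of all factors after the first has coefficients 1,-4,5,-5,2,11,-2,-1,17,-59,29,-70,12,-24 for degrees 0…13.
[x^13] = 1·(-24) + 1·(-70) + 1·29 = -65.

-65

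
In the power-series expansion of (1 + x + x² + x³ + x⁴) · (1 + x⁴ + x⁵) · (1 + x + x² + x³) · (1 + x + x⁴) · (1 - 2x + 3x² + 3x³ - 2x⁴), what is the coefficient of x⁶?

(1 + x + x² + x³ + x⁴) has coefficients 1,1,1,1,1 for degrees 0…4.
(1 + x⁴ + x⁵) has coefficients 1,0,0,0,1,1,0 for degrees 0…6.
Multiplying by (1 + x + x² + x³) gives running coefficients 1,1,1,1,1,2,2 for degrees 0…6.
Multiplying by (1 + x + x⁴) gives running coefficients 1,2,2,2,3,4,5 for degrees 0…6.
Finally multiplying by (1 - 2x + 3x² + 3x³ - 2x⁴), the product of all factors after the first has coefficients 1,0,1,7,9,6,8 for degrees 0…6.
[x⁶] = 1·8 + 1·6 + 1·9 + 1·7 + 1·1 = 31.

31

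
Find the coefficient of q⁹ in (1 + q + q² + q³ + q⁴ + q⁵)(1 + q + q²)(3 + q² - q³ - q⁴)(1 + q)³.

-13

(1 + q + q² + q³ + q⁴ + q⁵) has coefficients 1,1,1,1,1,1 for degrees 0…5.
(1 + q + q²) has coefficients 1,1,1,0,0,0,0,0,0,0 for degrees 0…9.
Multiplying by (3 + q² - q³ - q⁴) gives running coefficients 3,3,4,0,-1,-2,-1,0,0,0 for degrees 0…9.
Finally multiplying by (1 + q)³, the product of all factors after the first has coefficients 3,12,22,24,14,-1,-10,-10,-5,-1 for degrees 0…9.
[q⁹] = 1·(-1) + 1·(-5) + 1·(-10) + 1·(-10) + 1·(-1) + 1·14 = -13.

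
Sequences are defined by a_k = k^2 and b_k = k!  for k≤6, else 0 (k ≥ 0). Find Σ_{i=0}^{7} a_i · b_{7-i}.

The convolution is the x^7 coefficient of A(x)B(x).
Σ = 0·0 + 1·720 + 4·120 + 9·24 + 16·6 + 25·2 + 36·1 + 49·1 = 1647.

1647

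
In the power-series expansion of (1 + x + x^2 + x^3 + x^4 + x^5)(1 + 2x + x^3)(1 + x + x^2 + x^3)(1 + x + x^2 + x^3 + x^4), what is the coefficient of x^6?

(1 + x + x^2 + x^3 + x^4 + x^5) has coefficients 1,1,1,1,1,1 for degrees 0…5.
(1 + 2x + x^3) has coefficients 1,2,0,1,0,0,0 for degrees 0…6.
Multiplying by (1 + x + x^2 + x^3) gives running coefficients 1,3,3,4,3,1,1 for degrees 0…6.
Finally multiplying by (1 + x + x^2 + x^3 + x^4), the product of all factors after the first has coefficients 1,4,7,11,14,14,12 for degrees 0…6.
[x^6] = 1·12 + 1·14 + 1·14 + 1·11 + 1·7 + 1·4 = 62.

62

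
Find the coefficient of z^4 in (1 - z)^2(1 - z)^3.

(1 - z)^2 has coefficients 1,-2,1 for degrees 0…2.
(1 - z)^3 has coefficients 1,-3,3,-1,0 for degrees 0…4.
[z^4] = 1·0 − 2·(-1) + 1·3 = 5.

5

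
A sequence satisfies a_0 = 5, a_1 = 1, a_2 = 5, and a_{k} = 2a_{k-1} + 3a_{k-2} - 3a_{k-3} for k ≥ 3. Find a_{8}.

The ordinary generating function has denominator 1 - 2z - 3z^2 + 3z^3.
Iterating the recurrence: a_0,…,a_{8} = 5, 1, 5, -2, 8, -5, 20, 1, 77.

77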